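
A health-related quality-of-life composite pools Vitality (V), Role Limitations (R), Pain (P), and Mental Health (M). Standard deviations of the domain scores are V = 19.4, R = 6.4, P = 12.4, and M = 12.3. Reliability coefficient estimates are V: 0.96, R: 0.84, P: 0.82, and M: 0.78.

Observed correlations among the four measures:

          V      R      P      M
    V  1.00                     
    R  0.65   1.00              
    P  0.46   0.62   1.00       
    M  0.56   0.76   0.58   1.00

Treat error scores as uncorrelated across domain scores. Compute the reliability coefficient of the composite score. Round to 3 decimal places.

Var(V+R+P+M) = 19.4² + 6.4² + 12.4² + 12.3² + 2·[19.4·6.4·0.65 + 19.4·12.4·0.46 + 19.4·12.3·0.56 + 6.4·12.4·0.62 + 6.4·12.3·0.76 + 12.4·12.3·0.58] = 722.37 + 1044.96 = 1767.33.
Under uncorrelated errors the observed covariances equal the true-score covariances, so only the own-variance terms attenuate.
True-score variance = [19.4²·0.96 + 6.4²·0.84 + 12.4²·0.82 + 12.3²·0.78] + 1044.96 = 639.801 + 1044.96 = 1684.76.
Reliability = 1684.76 / 1767.33 = 0.953.

0.953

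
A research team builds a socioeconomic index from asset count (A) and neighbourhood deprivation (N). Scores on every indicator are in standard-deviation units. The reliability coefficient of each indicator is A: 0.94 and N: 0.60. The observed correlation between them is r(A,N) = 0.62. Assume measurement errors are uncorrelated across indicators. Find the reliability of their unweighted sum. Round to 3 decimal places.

0.858

Var(A+N) = 2 + 2·[0.62] = 2 + 1.24 = 3.24.
With uncorrelated errors the cross-covariances are all true-score covariance, so they carry over unchanged; only the diagonal terms shrink to ρᵢσᵢ².
True-score variance = [0.94 + 0.60] + 1.24 = 1.54 + 1.24 = 2.78.
Reliability = 2.78 / 3.24 = 0.858.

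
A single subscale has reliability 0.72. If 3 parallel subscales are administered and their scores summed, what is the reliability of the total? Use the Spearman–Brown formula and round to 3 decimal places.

ρ_k = kρ / (1 + (k−1)ρ) = 3·0.72 / (1 + 2·0.72) = 2.160 / 2.440 = 0.885.

0.885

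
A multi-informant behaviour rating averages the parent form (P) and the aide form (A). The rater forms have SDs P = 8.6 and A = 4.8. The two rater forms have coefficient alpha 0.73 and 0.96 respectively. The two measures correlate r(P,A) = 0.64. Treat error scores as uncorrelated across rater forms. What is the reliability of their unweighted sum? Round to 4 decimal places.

0.8606

Var(P+A) = 8.6² + 4.8² + 2·[8.6·4.8·0.64] = 97 + 52.8384 = 149.838.
Under uncorrelated errors the observed covariances equal the true-score covariances, so only the own-variance terms attenuate.
True-score variance = [8.6²·0.73 + 4.8²·0.96] + 52.8384 = 76.1092 + 52.8384 = 128.948.
Reliability = 128.948 / 149.838 = 0.8606.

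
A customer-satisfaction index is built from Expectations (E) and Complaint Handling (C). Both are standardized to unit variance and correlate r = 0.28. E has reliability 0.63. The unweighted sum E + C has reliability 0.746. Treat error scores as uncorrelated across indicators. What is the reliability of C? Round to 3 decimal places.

Var(E+C) = 2 + 2·0.28 = 2.560.
True-score variance = ρ_E + ρ_C + 2·0.28, so 0.746 = (0.63 + ρ_C + 0.56) / 2.560.
ρ_C = 0.746·2.560 − 0.63 − 0.56 = 0.720.

0.720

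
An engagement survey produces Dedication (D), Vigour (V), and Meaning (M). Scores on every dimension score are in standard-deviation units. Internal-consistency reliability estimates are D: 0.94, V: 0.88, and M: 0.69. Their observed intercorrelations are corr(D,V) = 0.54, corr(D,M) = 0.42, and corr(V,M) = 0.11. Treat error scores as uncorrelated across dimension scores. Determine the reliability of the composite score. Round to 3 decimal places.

0.905

Var(D+V+M) = 3 + 2·[0.54 + 0.42 + 0.11] = 3 + 2.14 = 5.14.
Under uncorrelated errors the observed covariances equal the true-score covariances, so only the own-variance terms attenuate.
True-score variance = [0.94 + 0.88 + 0.69] + 2.14 = 2.51 + 2.14 = 4.65.
Reliability = 4.65 / 5.14 = 0.905.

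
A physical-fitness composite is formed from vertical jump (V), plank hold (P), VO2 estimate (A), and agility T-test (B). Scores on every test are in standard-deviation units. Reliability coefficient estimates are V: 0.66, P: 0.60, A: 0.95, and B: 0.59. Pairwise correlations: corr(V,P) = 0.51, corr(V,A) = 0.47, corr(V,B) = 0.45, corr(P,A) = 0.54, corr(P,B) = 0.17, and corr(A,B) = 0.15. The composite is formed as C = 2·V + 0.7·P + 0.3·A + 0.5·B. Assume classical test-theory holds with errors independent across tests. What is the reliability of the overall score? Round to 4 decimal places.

0.7950

Var(C) = 2² + 0.7² + 0.3² + 0.5² + 2·[1.4·0.51 + 0.6·0.47 + 0.45 + 0.21·0.54 + 0.35·0.17 + 0.15·0.15] = 4.83 + 3.2828 = 8.1128.
Under uncorrelated errors the observed covariances equal the true-score covariances, so only the own-variance terms attenuate.
True-score variance = [2²·0.66 + 0.7²·0.60 + 0.3²·0.95 + 0.5²·0.59] + 3.2828 = 3.167 + 3.2828 = 6.4498.
Reliability = 6.4498 / 8.1128 = 0.7950.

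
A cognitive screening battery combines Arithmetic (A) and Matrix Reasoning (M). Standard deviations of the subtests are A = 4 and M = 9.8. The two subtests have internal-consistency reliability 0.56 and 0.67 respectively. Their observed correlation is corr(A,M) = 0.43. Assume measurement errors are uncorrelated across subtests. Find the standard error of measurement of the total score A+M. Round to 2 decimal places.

Var(total) = 112.04 + 33.712 = 145.752.
True-score variance = 73.3068 + 33.712 = 107.019, so reliability = 0.7343.
Error variance = 145.752 − 107.019 = 38.7332; SEM = √38.7332 = 6.22.

6.22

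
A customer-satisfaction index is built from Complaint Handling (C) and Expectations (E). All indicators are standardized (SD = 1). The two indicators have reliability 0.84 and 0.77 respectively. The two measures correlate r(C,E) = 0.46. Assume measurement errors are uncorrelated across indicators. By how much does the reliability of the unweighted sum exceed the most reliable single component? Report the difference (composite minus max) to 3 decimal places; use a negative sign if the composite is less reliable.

Var(sum) = 2 + 0.92 = 2.92; true-score variance = 1.61 + 0.92 = 2.53; composite reliability = 0.8664.
Max component reliability = 0.8400.
Difference = 0.8664 − 0.8400 = 0.026.

0.026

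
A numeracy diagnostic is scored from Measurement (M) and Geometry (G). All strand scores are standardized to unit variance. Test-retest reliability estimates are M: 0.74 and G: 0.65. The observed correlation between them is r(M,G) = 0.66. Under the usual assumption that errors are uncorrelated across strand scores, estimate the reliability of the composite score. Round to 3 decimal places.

0.816

Var(M+G) = 2 + 2·[0.66] = 2 + 1.32 = 3.32.
With uncorrelated errors the cross-covariances are all true-score covariance, so they carry over unchanged; only the diagonal terms shrink to ρᵢσᵢ².
True-score variance = [0.74 + 0.65] + 1.32 = 1.39 + 1.32 = 2.71.
Reliability = 2.71 / 3.32 = 0.816.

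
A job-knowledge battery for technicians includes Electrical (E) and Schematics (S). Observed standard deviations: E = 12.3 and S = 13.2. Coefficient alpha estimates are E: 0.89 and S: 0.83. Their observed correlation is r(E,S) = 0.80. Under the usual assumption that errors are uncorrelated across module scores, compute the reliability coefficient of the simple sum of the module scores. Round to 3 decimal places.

Var(E+S) = 12.3² + 13.2² + 2·[12.3·13.2·0.80] = 325.53 + 259.776 = 585.306.
Because errors are independent across components, Cov(Tᵢ,Tⱼ) = Cov(Xᵢ,Xⱼ); the off-diagonal part of the true-score variance is the same as above.
True-score variance = [12.3²·0.89 + 13.2²·0.83] + 259.776 = 279.267 + 259.776 = 539.043.
Reliability = 539.043 / 585.306 = 0.921.

0.921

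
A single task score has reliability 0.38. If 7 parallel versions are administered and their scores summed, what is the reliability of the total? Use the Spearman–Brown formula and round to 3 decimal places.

0.811

ρ_k = kρ / (1 + (k−1)ρ) = 7·0.38 / (1 + 6·0.38) = 2.660 / 3.280 = 0.811.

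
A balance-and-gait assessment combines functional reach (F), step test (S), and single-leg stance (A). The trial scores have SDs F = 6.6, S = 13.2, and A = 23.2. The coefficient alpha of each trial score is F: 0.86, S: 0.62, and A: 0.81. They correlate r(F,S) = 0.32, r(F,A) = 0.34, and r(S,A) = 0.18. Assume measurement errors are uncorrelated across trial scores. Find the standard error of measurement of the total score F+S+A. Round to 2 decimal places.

13.21

Var(total) = 756.04 + 270.125 = 1026.16.
True-score variance = 581.465 + 270.125 = 851.59, so reliability = 0.8299.
Error variance = 1026.16 − 851.59 = 174.575; SEM = √174.575 = 13.21.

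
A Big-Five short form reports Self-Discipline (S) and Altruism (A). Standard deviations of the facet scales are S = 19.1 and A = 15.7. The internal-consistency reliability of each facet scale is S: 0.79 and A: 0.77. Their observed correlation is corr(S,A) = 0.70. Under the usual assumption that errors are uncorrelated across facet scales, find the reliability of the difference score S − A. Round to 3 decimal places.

0.304

Var(S−A) = 19.1² + 15.7² − 2·19.1·15.7·0.70 = 611.3 − 419.818 = 191.482.
With uncorrelated errors the cross-covariances are all true-score covariance, so they carry over unchanged; only the diagonal terms shrink to ρᵢσᵢ².
True-score variance = [19.1²·0.79 + 15.7²·0.77] − 419.818 = 477.997 − 419.818 = 58.1792.
Reliability = 58.1792 / 191.482 = 0.304.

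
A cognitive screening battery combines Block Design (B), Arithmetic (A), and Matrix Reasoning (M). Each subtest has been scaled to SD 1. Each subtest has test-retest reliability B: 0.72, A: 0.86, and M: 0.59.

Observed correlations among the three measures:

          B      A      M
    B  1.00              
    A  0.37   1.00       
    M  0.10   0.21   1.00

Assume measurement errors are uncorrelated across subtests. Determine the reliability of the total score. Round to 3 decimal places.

Var(B+A+M) = 3 + 2·[0.37 + 0.10 + 0.21] = 3 + 1.36 = 4.36.
With uncorrelated errors the cross-covariances are all true-score covariance, so they carry over unchanged; only the diagonal terms shrink to ρᵢσᵢ².
True-score variance = [0.72 + 0.86 + 0.59] + 1.36 = 2.17 + 1.36 = 3.53.
Reliability = 3.53 / 4.36 = 0.810.

0.810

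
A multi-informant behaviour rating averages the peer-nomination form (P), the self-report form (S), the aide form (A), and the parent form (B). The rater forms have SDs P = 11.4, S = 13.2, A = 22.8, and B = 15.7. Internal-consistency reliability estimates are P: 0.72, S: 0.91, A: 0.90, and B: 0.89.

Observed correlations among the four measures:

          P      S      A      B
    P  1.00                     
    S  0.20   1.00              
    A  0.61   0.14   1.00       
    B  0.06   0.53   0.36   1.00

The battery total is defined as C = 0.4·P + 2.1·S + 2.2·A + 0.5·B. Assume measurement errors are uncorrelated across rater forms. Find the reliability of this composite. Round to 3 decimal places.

Var(C) = 0.4²·11.4² + 2.1²·13.2² + 2.2²·22.8² + 0.5²·15.7² + 2·[0.84·11.4·13.2·0.20 + 0.88·11.4·22.8·0.61 + 0.2·11.4·15.7·0.06 + 4.62·13.2·22.8·0.14 + 1.05·13.2·15.7·0.53 + 1.1·22.8·15.7·0.36] = 3366.84 + 1237.39 = 4604.23.
Under uncorrelated errors the observed covariances equal the true-score covariances, so only the own-variance terms attenuate.
True-score variance = [0.4²·11.4²·0.72 + 2.1²·13.2²·0.91 + 2.2²·22.8²·0.90 + 0.5²·15.7²·0.89] + 1237.39 = 3033.48 + 1237.39 = 4270.87.
Reliability = 4270.87 / 4604.23 = 0.928.

0.928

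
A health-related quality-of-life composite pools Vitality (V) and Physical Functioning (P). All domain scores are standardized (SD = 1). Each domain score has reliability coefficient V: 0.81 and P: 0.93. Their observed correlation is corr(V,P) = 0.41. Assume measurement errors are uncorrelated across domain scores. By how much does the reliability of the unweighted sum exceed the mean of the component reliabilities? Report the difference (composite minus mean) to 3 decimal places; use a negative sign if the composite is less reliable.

0.038

Var(sum) = 2 + 0.82 = 2.82; true-score variance = 1.74 + 0.82 = 2.56; composite reliability = 0.9078.
Mean component reliability = 0.8700.
Difference = 0.9078 − 0.8700 = 0.038.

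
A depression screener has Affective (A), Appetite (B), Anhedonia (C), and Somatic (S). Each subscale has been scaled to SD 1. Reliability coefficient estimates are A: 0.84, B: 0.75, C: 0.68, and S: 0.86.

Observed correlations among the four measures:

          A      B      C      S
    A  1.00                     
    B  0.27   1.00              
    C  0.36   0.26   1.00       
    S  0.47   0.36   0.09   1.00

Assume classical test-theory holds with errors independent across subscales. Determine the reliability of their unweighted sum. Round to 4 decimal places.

0.8858

Var(A+B+C+S) = 4 + 2·[0.27 + 0.36 + 0.47 + 0.26 + 0.36 + 0.09] = 4 + 3.62 = 7.62.
Under uncorrelated errors the observed covariances equal the true-score covariances, so only the own-variance terms attenuate.
True-score variance = [0.84 + 0.75 + 0.68 + 0.86] + 3.62 = 3.13 + 3.62 = 6.75.
Reliability = 6.75 / 7.62 = 0.8858.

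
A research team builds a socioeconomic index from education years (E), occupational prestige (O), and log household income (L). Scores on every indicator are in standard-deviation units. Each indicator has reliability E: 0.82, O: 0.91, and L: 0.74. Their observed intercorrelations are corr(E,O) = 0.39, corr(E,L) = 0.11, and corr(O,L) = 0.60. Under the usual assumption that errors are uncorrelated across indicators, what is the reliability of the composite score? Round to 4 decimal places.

Var(E+O+L) = 3 + 2·[0.39 + 0.11 + 0.60] = 3 + 2.2 = 5.2.
Under uncorrelated errors the observed covariances equal the true-score covariances, so only the own-variance terms attenuate.
True-score variance = [0.82 + 0.91 + 0.74] + 2.2 = 2.47 + 2.2 = 4.67.
Reliability = 4.67 / 5.2 = 0.8981.

0.8981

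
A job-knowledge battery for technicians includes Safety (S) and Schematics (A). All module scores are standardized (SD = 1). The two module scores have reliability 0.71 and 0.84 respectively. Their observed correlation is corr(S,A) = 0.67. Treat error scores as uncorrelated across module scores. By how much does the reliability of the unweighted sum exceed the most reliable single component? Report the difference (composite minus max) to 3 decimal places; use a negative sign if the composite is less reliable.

0.025

Var(sum) = 2 + 1.34 = 3.34; true-score variance = 1.55 + 1.34 = 2.89; composite reliability = 0.8653.
Max component reliability = 0.8400.
Difference = 0.8653 − 0.8400 = 0.025.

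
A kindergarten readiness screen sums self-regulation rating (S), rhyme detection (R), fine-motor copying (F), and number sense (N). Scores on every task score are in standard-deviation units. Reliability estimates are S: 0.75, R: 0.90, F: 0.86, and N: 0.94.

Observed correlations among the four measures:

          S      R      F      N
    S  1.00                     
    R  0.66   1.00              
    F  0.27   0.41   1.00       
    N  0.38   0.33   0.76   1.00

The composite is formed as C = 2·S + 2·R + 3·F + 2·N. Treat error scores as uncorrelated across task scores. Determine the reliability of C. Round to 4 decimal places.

0.9411

Var(C) = 2² + 2² + 3² + 2² + 2·[4·0.66 + 6·0.27 + 4·0.38 + 6·0.41 + 4·0.33 + 6·0.76] = 21 + 28.24 = 49.24.
Because errors are independent across components, Cov(Tᵢ,Tⱼ) = Cov(Xᵢ,Xⱼ); the off-diagonal part of the true-score variance is the same as above.
True-score variance = [2²·0.75 + 2²·0.90 + 3²·0.86 + 2²·0.94] + 28.24 = 18.1 + 28.24 = 46.34.
Reliability = 46.34 / 49.24 = 0.9411.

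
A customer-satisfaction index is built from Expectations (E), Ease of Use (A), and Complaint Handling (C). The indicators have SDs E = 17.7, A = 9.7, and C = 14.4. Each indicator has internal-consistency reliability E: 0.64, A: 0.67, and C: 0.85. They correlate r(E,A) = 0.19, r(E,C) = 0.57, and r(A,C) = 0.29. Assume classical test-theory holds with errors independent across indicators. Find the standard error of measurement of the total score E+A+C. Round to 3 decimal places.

13.226

Var(total) = 614.74 + 436.82 = 1051.56.
True-score variance = 439.802 + 436.82 = 876.622, so reliability = 0.8336.
Error variance = 1051.56 − 876.622 = 174.938; SEM = √174.938 = 13.226.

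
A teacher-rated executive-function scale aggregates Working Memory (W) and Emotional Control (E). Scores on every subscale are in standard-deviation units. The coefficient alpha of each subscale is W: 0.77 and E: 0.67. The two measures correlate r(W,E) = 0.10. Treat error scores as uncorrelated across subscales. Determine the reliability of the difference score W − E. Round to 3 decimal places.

Var(W−E) = 1 + 1 − 2·0.10 = 2 − 0.2 = 1.8.
Because errors are independent across components, Cov(Tᵢ,Tⱼ) = Cov(Xᵢ,Xⱼ); the off-diagonal part of the true-score variance is the same as above.
True-score variance = [0.77 + 0.67] − 0.2 = 1.44 − 0.2 = 1.24.
Reliability = 1.24 / 1.8 = 0.689.

0.689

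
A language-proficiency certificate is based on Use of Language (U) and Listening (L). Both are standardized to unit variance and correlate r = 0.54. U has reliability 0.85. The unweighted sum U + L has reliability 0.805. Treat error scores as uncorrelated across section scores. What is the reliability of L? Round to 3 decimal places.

0.549

Var(U+L) = 2 + 2·0.54 = 3.080.
True-score variance = ρ_U + ρ_L + 2·0.54, so 0.805 = (0.85 + ρ_L + 1.08) / 3.080.
ρ_L = 0.805·3.080 − 0.85 − 1.08 = 0.549.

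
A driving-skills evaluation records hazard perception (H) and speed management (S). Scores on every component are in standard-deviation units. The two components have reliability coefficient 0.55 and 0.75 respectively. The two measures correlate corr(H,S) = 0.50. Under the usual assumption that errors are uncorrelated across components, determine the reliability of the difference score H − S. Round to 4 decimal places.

Var(H−S) = 1 + 1 − 2·0.50 = 2 − 1 = 1.
Under uncorrelated errors the observed covariances equal the true-score covariances, so only the own-variance terms attenuate.
True-score variance = [0.55 + 0.75] − 1 = 1.3 − 1 = 0.3.
Reliability = 0.3 / 1 = 0.3000.

0.3000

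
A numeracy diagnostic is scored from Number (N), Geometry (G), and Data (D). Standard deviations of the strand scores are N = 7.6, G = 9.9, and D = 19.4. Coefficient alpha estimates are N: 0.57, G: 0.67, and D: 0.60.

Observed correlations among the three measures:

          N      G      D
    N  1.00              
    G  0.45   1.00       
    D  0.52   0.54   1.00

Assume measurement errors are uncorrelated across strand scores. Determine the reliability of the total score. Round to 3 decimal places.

Var(N+G+D) = 7.6² + 9.9² + 19.4² + 2·[7.6·9.9·0.45 + 7.6·19.4·0.52 + 9.9·19.4·0.54] = 532.13 + 428.478 = 960.608.
Because errors are independent across components, Cov(Tᵢ,Tⱼ) = Cov(Xᵢ,Xⱼ); the off-diagonal part of the true-score variance is the same as above.
True-score variance = [7.6²·0.57 + 9.9²·0.67 + 19.4²·0.60] + 428.478 = 324.406 + 428.478 = 752.884.
Reliability = 752.884 / 960.608 = 0.784.

0.784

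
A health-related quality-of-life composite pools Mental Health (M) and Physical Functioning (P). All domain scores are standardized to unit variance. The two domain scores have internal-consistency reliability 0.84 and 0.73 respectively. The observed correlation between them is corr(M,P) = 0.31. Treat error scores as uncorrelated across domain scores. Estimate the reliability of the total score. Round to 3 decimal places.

Var(M+P) = 2 + 2·[0.31] = 2 + 0.62 = 2.62.
Under uncorrelated errors the observed covariances equal the true-score covariances, so only the own-variance terms attenuate.
True-score variance = [0.84 + 0.73] + 0.62 = 1.57 + 0.62 = 2.19.
Reliability = 2.19 / 2.62 = 0.836.

0.836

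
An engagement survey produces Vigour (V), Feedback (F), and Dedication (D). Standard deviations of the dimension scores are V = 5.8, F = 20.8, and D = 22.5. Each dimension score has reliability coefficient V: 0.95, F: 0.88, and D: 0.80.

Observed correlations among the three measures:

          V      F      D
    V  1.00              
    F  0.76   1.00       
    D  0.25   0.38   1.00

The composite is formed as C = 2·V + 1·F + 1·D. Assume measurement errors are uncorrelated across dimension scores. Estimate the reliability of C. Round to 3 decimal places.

0.917

Var(C) = 2²·5.8² + 20.8² + 22.5² + 2·[2·5.8·20.8·0.76 + 2·5.8·22.5·0.25 + 20.8·22.5·0.38] = 1073.45 + 852.926 = 1926.38.
Because errors are independent across components, Cov(Tᵢ,Tⱼ) = Cov(Xᵢ,Xⱼ); the off-diagonal part of the true-score variance is the same as above.
True-score variance = [2²·5.8²·0.95 + 20.8²·0.88 + 22.5²·0.80] + 852.926 = 913.555 + 852.926 = 1766.48.
Reliability = 1766.48 / 1926.38 = 0.917.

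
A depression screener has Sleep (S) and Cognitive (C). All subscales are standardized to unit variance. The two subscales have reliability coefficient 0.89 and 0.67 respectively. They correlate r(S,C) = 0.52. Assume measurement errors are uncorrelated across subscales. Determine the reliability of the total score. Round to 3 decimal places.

Var(S+C) = 2 + 2·[0.52] = 2 + 1.04 = 3.04.
With uncorrelated errors the cross-covariances are all true-score covariance, so they carry over unchanged; only the diagonal terms shrink to ρᵢσᵢ².
True-score variance = [0.89 + 0.67] + 1.04 = 1.56 + 1.04 = 2.6.
Reliability = 2.6 / 3.04 = 0.855.

0.855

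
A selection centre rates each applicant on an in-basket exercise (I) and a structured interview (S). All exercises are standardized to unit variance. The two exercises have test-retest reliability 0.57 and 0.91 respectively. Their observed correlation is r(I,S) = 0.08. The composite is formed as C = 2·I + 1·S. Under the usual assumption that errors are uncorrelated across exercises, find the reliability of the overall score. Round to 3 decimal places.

0.660

Var(C) = 2² + 1 + 2·[2·0.08] = 5 + 0.32 = 5.32.
With uncorrelated errors the cross-covariances are all true-score covariance, so they carry over unchanged; only the diagonal terms shrink to ρᵢσᵢ².
True-score variance = [2²·0.57 + 0.91] + 0.32 = 3.19 + 0.32 = 3.51.
Reliability = 3.51 / 5.32 = 0.660.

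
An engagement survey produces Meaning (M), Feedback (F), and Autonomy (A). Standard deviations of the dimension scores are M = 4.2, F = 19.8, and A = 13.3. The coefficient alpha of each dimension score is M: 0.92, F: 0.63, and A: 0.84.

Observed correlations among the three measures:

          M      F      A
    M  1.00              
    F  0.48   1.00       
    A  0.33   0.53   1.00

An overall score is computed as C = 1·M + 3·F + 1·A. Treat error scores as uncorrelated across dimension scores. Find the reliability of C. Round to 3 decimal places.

Var(C) = 4.2² + 3²·19.8² + 13.3² + 2·[3·4.2·19.8·0.48 + 4.2·13.3·0.33 + 3·19.8·13.3·0.53] = 3722.89 + 1113.79 = 4836.68.
Under uncorrelated errors the observed covariances equal the true-score covariances, so only the own-variance terms attenuate.
True-score variance = [4.2²·0.92 + 3²·19.8²·0.63 + 13.3²·0.84] + 1113.79 = 2387.68 + 1113.79 = 3501.47.
Reliability = 3501.47 / 4836.68 = 0.724.

0.724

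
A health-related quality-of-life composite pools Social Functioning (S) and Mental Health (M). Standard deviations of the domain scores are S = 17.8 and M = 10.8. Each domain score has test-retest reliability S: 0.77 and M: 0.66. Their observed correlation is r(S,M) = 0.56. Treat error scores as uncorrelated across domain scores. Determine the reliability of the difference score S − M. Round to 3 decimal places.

0.484

Var(S−M) = 17.8² + 10.8² − 2·17.8·10.8·0.56 = 433.48 − 215.309 = 218.171.
Under uncorrelated errors the observed covariances equal the true-score covariances, so only the own-variance terms attenuate.
True-score variance = [17.8²·0.77 + 10.8²·0.66] − 215.309 = 320.949 − 215.309 = 105.64.
Reliability = 105.64 / 218.171 = 0.484.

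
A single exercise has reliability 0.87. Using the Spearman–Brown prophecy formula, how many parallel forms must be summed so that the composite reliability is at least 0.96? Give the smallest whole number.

4

k ≥ ρ*(1−ρ₁)/(ρ₁(1−ρ*)) = 0.96·0.13 / (0.87·0.04) = 3.586.
Smallest integer k = 4.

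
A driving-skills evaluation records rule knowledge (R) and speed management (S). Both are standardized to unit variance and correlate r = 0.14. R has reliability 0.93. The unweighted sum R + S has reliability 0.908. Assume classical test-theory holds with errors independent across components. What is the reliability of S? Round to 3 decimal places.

Var(R+S) = 2 + 2·0.14 = 2.280.
True-score variance = ρ_R + ρ_S + 2·0.14, so 0.908 = (0.93 + ρ_S + 0.28) / 2.280.
ρ_S = 0.908·2.280 − 0.93 − 0.28 = 0.860.

0.860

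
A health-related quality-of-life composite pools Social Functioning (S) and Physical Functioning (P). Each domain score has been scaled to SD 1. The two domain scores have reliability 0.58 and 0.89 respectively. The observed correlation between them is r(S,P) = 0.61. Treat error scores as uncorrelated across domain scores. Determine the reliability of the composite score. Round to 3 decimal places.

Var(S+P) = 2 + 2·[0.61] = 2 + 1.22 = 3.22.
Under uncorrelated errors the observed covariances equal the true-score covariances, so only the own-variance terms attenuate.
True-score variance = [0.58 + 0.89] + 1.22 = 1.47 + 1.22 = 2.69.
Reliability = 2.69 / 3.22 = 0.835.

0.835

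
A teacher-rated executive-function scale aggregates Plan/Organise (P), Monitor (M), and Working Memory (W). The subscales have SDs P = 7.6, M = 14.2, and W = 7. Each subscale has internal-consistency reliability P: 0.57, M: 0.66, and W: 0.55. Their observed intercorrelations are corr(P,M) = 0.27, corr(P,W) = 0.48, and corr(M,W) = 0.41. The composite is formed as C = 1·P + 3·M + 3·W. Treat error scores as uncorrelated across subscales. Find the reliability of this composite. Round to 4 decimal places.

Var(C) = 7.6² + 3²·14.2² + 3²·7² + 2·[3·7.6·14.2·0.27 + 3·7.6·7·0.48 + 9·14.2·7·0.41] = 2313.52 + 1061.62 = 3375.14.
With uncorrelated errors the cross-covariances are all true-score covariance, so they carry over unchanged; only the diagonal terms shrink to ρᵢσᵢ².
True-score variance = [7.6²·0.57 + 3²·14.2²·0.66 + 3²·7²·0.55] + 1061.62 = 1473.21 + 1061.62 = 2534.83.
Reliability = 2534.83 / 3375.14 = 0.7510.

0.7510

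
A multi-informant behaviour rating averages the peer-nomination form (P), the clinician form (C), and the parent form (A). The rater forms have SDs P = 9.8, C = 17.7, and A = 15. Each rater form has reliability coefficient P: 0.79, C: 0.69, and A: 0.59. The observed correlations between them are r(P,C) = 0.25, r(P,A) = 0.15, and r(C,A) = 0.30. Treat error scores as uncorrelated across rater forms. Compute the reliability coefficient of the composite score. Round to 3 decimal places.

0.773

Var(P+C+A) = 9.8² + 17.7² + 15² + 2·[9.8·17.7·0.25 + 9.8·15·0.15 + 17.7·15·0.30] = 634.33 + 290.13 = 924.46.
With uncorrelated errors the cross-covariances are all true-score covariance, so they carry over unchanged; only the diagonal terms shrink to ρᵢσᵢ².
True-score variance = [9.8²·0.79 + 17.7²·0.69 + 15²·0.59] + 290.13 = 424.792 + 290.13 = 714.922.
Reliability = 714.922 / 924.46 = 0.773.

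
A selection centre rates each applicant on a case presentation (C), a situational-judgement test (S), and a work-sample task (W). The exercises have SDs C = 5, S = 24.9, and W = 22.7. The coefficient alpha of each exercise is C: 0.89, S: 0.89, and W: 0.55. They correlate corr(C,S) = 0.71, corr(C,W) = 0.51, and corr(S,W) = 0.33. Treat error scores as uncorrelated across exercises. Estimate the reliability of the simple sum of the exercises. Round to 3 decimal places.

Var(C+S+W) = 5² + 24.9² + 22.7² + 2·[5·24.9·0.71 + 5·22.7·0.51 + 24.9·22.7·0.33] = 1160.3 + 665.612 = 1825.91.
Because errors are independent across components, Cov(Tᵢ,Tⱼ) = Cov(Xᵢ,Xⱼ); the off-diagonal part of the true-score variance is the same as above.
True-score variance = [5²·0.89 + 24.9²·0.89 + 22.7²·0.55] + 665.612 = 857.468 + 665.612 = 1523.08.
Reliability = 1523.08 / 1825.91 = 0.834.

0.834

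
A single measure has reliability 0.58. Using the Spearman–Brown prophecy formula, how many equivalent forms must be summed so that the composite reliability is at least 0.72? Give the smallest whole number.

k ≥ ρ*(1−ρ₁)/(ρ₁(1−ρ*)) = 0.72·0.42 / (0.58·0.28) = 1.862.
Smallest integer k = 2.

2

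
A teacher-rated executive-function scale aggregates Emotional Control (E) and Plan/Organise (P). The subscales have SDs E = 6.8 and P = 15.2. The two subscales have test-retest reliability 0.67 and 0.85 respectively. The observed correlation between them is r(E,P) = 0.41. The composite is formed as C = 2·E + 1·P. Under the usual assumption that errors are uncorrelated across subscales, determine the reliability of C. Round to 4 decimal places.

Var(C) = 2²·6.8² + 15.2² + 2·[2·6.8·15.2·0.41] = 416 + 169.51 = 585.51.
Under uncorrelated errors the observed covariances equal the true-score covariances, so only the own-variance terms attenuate.
True-score variance = [2²·6.8²·0.67 + 15.2²·0.85] + 169.51 = 320.307 + 169.51 = 489.818.
Reliability = 489.818 / 585.51 = 0.8366.

0.8366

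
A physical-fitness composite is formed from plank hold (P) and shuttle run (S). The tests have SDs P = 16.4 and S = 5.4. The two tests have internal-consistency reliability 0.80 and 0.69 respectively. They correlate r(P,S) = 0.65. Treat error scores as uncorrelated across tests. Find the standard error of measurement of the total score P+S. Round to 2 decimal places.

7.93

Var(total) = 298.12 + 115.128 = 413.248.
True-score variance = 235.288 + 115.128 = 350.416, so reliability = 0.8480.
Error variance = 413.248 − 350.416 = 62.8316; SEM = √62.8316 = 7.93.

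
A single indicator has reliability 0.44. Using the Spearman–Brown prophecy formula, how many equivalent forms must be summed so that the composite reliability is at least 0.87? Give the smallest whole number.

9

k ≥ ρ*(1−ρ₁)/(ρ₁(1−ρ*)) = 0.87·0.56 / (0.44·0.13) = 8.517.
Smallest integer k = 9.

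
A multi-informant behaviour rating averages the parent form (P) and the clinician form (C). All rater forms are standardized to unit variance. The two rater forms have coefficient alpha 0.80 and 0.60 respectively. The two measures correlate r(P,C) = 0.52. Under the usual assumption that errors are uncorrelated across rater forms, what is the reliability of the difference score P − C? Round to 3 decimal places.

0.375

Var(P−C) = 1 + 1 − 2·0.52 = 2 − 1.04 = 0.96.
Because errors are independent across components, Cov(Tᵢ,Tⱼ) = Cov(Xᵢ,Xⱼ); the off-diagonal part of the true-score variance is the same as above.
True-score variance = [0.80 + 0.60] − 1.04 = 1.4 − 1.04 = 0.36.
Reliability = 0.36 / 0.96 = 0.375.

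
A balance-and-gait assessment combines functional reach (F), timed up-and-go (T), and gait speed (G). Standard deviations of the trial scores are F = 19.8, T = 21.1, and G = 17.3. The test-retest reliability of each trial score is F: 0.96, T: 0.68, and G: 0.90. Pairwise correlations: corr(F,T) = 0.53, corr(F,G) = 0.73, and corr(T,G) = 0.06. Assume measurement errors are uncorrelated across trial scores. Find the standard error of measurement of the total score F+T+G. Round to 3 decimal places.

Var(total) = 1136.54 + 986.759 = 2123.3.
True-score variance = 948.462 + 986.759 = 1935.22, so reliability = 0.9114.
Error variance = 2123.3 − 1935.22 = 188.078; SEM = √188.078 = 13.714.

13.714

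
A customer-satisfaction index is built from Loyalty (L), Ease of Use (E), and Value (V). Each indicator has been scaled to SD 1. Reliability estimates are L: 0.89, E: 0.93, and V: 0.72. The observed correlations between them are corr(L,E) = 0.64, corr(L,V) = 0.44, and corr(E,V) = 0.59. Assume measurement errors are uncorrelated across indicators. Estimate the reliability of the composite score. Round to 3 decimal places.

0.927

Var(L+E+V) = 3 + 2·[0.64 + 0.44 + 0.59] = 3 + 3.34 = 6.34.
With uncorrelated errors the cross-covariances are all true-score covariance, so they carry over unchanged; only the diagonal terms shrink to ρᵢσᵢ².
True-score variance = [0.89 + 0.93 + 0.72] + 3.34 = 2.54 + 3.34 = 5.88.
Reliability = 5.88 / 6.34 = 0.927.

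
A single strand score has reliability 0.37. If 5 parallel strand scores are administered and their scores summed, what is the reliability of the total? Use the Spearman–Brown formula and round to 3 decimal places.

0.746

ρ_k = kρ / (1 + (k−1)ρ) = 5·0.37 / (1 + 4·0.37) = 1.850 / 2.480 = 0.746.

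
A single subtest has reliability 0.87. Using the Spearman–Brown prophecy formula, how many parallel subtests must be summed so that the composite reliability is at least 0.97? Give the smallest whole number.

5

k ≥ ρ*(1−ρ₁)/(ρ₁(1−ρ*)) = 0.97·0.13 / (0.87·0.03) = 4.831.
Smallest integer k = 5.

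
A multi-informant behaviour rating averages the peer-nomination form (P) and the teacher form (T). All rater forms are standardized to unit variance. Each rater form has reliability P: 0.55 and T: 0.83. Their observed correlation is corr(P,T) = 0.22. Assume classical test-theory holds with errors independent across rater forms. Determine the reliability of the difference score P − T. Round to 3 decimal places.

Var(P−T) = 1 + 1 − 2·0.22 = 2 − 0.44 = 1.56.
With uncorrelated errors the cross-covariances are all true-score covariance, so they carry over unchanged; only the diagonal terms shrink to ρᵢσᵢ².
True-score variance = [0.55 + 0.83] − 0.44 = 1.38 − 0.44 = 0.94.
Reliability = 0.94 / 1.56 = 0.603.

0.603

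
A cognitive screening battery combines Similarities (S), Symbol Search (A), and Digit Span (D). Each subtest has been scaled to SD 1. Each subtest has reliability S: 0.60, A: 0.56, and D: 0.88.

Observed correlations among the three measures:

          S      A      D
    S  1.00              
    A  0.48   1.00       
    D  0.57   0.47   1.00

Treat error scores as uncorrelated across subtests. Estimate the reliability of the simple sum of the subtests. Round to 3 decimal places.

0.841

Var(S+A+D) = 3 + 2·[0.48 + 0.57 + 0.47] = 3 + 3.04 = 6.04.
Because errors are independent across components, Cov(Tᵢ,Tⱼ) = Cov(Xᵢ,Xⱼ); the off-diagonal part of the true-score variance is the same as above.
True-score variance = [0.60 + 0.56 + 0.88] + 3.04 = 2.04 + 3.04 = 5.08.
Reliability = 5.08 / 6.04 = 0.841.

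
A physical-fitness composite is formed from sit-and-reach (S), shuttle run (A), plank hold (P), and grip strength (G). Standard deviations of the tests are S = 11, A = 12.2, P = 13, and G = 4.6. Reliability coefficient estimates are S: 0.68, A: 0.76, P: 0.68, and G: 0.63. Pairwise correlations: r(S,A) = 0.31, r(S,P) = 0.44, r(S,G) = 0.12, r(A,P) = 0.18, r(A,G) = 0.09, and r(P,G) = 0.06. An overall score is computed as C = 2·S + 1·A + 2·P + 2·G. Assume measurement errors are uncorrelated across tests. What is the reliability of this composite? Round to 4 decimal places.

Var(C) = 2²·11² + 12.2² + 2²·13² + 2²·4.6² + 2·[2·11·12.2·0.31 + 4·11·13·0.44 + 4·11·4.6·0.12 + 2·12.2·13·0.18 + 2·12.2·4.6·0.09 + 4·13·4.6·0.06] = 1393.48 + 881.443 = 2274.92.
Under uncorrelated errors the observed covariances equal the true-score covariances, so only the own-variance terms attenuate.
True-score variance = [2²·11²·0.68 + 12.2²·0.76 + 2²·13²·0.68 + 2²·4.6²·0.63] + 881.443 = 955.242 + 881.443 = 1836.68.
Reliability = 1836.68 / 2274.92 = 0.8074.

0.8074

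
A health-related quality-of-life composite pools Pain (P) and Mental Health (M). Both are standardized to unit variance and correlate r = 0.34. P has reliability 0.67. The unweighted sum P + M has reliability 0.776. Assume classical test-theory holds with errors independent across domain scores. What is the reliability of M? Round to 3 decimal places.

Var(P+M) = 2 + 2·0.34 = 2.680.
True-score variance = ρ_P + ρ_M + 2·0.34, so 0.776 = (0.67 + ρ_M + 0.68) / 2.680.
ρ_M = 0.776·2.680 − 0.67 − 0.68 = 0.730.

0.730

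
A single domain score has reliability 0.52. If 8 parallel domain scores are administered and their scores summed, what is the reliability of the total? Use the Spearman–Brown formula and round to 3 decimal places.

ρ_k = kρ / (1 + (k−1)ρ) = 8·0.52 / (1 + 7·0.52) = 4.160 / 4.640 = 0.897.

0.897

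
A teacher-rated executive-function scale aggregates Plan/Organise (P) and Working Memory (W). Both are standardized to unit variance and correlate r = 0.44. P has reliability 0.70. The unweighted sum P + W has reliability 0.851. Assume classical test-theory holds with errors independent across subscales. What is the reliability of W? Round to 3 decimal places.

0.871

Var(P+W) = 2 + 2·0.44 = 2.880.
True-score variance = ρ_P + ρ_W + 2·0.44, so 0.851 = (0.70 + ρ_W + 0.88) / 2.880.
ρ_W = 0.851·2.880 − 0.70 − 0.88 = 0.871.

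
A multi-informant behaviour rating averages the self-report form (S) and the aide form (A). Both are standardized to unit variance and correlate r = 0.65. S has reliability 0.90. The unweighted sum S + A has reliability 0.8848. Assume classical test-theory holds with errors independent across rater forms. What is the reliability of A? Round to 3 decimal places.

0.720

Var(S+A) = 2 + 2·0.65 = 3.300.
True-score variance = ρ_S + ρ_A + 2·0.65, so 0.8848 = (0.90 + ρ_A + 1.30) / 3.300.
ρ_A = 0.8848·3.300 − 0.90 − 1.30 = 0.720.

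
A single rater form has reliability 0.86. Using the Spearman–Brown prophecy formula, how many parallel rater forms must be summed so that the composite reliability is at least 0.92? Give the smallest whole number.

2

k ≥ ρ*(1−ρ₁)/(ρ₁(1−ρ*)) = 0.92·0.14 / (0.86·0.08) = 1.872.
Smallest integer k = 2.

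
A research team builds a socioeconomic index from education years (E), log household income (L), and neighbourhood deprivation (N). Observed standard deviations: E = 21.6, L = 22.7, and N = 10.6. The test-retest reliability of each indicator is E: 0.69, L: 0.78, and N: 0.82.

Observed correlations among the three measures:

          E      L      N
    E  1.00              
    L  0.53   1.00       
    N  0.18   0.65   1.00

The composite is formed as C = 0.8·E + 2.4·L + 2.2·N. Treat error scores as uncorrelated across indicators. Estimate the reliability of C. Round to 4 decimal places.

Var(C) = 0.8²·21.6² + 2.4²·22.7² + 2.2²·10.6² + 2·[1.92·21.6·22.7·0.53 + 1.76·21.6·10.6·0.18 + 5.28·22.7·10.6·0.65] = 3810.49 + 2794.58 = 6605.08.
Because errors are independent across components, Cov(Tᵢ,Tⱼ) = Cov(Xᵢ,Xⱼ); the off-diagonal part of the true-score variance is the same as above.
True-score variance = [0.8²·21.6²·0.69 + 2.4²·22.7²·0.78 + 2.2²·10.6²·0.82] + 2794.58 = 2967.06 + 2794.58 = 5761.65.
Reliability = 5761.65 / 6605.08 = 0.8723.

0.8723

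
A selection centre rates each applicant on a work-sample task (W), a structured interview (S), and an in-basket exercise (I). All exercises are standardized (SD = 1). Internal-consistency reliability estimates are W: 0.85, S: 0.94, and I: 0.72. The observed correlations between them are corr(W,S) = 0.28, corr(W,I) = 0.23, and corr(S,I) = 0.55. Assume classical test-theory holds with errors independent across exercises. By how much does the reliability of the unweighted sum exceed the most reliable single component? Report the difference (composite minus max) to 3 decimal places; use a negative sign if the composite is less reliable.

Var(sum) = 3 + 2.12 = 5.12; true-score variance = 2.51 + 2.12 = 4.63; composite reliability = 0.9043.
Max component reliability = 0.9400.
Difference = 0.9043 − 0.9400 = -0.036.

-0.036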